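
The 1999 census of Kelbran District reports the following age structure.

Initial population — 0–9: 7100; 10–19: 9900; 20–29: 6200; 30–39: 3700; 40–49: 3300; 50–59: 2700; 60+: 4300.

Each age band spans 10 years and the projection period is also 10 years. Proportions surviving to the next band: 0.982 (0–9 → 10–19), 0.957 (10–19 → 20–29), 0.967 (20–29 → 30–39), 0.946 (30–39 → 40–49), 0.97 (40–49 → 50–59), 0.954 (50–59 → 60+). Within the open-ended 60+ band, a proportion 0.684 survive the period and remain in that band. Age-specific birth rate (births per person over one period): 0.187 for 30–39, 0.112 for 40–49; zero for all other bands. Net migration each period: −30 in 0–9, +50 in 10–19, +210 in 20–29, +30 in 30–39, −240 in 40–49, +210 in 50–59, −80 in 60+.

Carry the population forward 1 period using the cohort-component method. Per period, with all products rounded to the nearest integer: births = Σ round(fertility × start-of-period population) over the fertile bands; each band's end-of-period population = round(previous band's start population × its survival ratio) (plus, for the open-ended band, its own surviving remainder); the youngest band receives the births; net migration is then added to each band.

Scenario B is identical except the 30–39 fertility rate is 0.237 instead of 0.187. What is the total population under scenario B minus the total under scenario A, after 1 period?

— Period 1 —
Births: 3700 × 0.187 = 692 ; 3300 × 0.112 = 370 → 1062
10–19: 7100 × 0.982 = 6972
20–29: 9900 × 0.957 = 9474
30–39: 6200 × 0.967 = 5995
40–49: 3700 × 0.946 = 3500
50–59: 3300 × 0.97 = 3201
60+: 2700 × 0.954 + 4300 × 0.684 = 2576 + 2941 = 5517
Net migration: 0–9 − 30 → 1032; 10–19 + 50 → 7022; 20–29 + 210 → 9684; 30–39 + 30 → 6025; 40–49 − 240 → 3260; 50–59 + 210 → 3411; 60+ − 80 → 5437
→ [1032, 7022, 9684, 6025, 3260, 3411, 5437]
Scenario A total after 1 period: 35871
Scenario B projection —
— Period 1 —
Births: 3700 × 0.237 = 877 ; 3300 × 0.112 = 370 → 1247
10–19: 7100 × 0.982 = 6972
20–29: 9900 × 0.957 = 9474
30–39: 6200 × 0.967 = 5995
40–49: 3700 × 0.946 = 3500
50–59: 3300 × 0.97 = 3201
60+: 2700 × 0.954 + 4300 × 0.684 = 2576 + 2941 = 5517
Net migration: 0–9 − 30 → 1217; 10–19 + 50 → 7022; 20–29 + 210 → 9684; 30–39 + 30 → 6025; 40–49 − 240 → 3260; 50–59 + 210 → 3411; 60+ − 80 → 5437
→ [1217, 7022, 9684, 6025, 3260, 3411, 5437]
Scenario B total after 1 period: 36056
Difference B − A = 36056 − 35871 = 185

185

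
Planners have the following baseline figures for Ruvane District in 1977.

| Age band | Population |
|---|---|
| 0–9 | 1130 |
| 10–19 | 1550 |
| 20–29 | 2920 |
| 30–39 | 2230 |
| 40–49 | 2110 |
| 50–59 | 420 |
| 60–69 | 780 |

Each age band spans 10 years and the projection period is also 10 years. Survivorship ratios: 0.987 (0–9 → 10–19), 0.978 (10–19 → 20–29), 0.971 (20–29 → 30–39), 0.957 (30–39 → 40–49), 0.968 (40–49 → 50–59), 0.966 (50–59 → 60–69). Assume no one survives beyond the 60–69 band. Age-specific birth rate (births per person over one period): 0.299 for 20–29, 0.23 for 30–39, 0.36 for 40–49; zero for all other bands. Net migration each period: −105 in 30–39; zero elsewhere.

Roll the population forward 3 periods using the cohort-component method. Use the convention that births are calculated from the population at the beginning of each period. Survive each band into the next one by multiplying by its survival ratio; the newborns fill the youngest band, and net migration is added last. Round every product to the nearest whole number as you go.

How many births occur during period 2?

Numbering the bands 1..7 from youngest to oldest:
— Period 1 —
Births: 2920 * 0.299 = 873, 2230 * 0.23 = 513, 2110 * 0.36 = 760 → total 2146
Band 2: 1130 * 0.987 = 1115
Band 3: 1550 * 0.978 = 1516
Band 4: 2920 * 0.971 = 2835
Band 5: 2230 * 0.957 = 2134
Band 6: 2110 * 0.968 = 2042
Band 7: 420 * 0.966 = 406
Net migration: Band 4 − 105 → 2730
→ [2146, 1115, 1516, 2730, 2134, 2042, 406]
— Period 2 —
Births: 1516 * 0.299 = 453, 2730 * 0.23 = 628, 2134 * 0.36 = 768 → total 1849
Band 2: 2146 * 0.987 = 2118
Band 3: 1115 * 0.978 = 1090
Band 4: 1516 * 0.971 = 1472
Band 5: 2730 * 0.957 = 2613
Band 6: 2134 * 0.968 = 2066
Band 7: 2042 * 0.966 = 1973
Net migration: Band 4 − 105 → 1367
→ [1849, 2118, 1090, 1367, 2613, 2066, 1973]

1849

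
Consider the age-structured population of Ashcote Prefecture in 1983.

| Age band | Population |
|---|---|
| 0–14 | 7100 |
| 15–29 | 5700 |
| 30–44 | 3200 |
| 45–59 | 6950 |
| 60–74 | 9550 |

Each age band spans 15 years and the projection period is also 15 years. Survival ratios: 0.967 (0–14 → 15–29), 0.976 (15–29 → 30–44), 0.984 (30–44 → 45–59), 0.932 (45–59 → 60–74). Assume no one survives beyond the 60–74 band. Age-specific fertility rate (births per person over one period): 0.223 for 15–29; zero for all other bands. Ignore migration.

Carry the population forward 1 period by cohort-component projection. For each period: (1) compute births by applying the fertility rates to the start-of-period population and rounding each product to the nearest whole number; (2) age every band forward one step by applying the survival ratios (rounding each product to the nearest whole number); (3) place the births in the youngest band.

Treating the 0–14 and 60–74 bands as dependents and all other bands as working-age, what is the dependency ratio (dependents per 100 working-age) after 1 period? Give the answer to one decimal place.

Period 1:
Births: 5700 × 0.223 = 1271
15–29: 7100 × 0.967 = 6866
30–44: 5700 × 0.976 = 5563
45–59: 3200 × 0.984 = 3149
60–74: 6950 × 0.932 = 6477
Giving 1271 / 6866 / 5563 / 3149 / 6477.
Dependents (band 0–14 + band 60–74) = 1271 + 6477 = 7748; working-age = 15578; ratio = 7748/15578 × 100 = 49.7

49.7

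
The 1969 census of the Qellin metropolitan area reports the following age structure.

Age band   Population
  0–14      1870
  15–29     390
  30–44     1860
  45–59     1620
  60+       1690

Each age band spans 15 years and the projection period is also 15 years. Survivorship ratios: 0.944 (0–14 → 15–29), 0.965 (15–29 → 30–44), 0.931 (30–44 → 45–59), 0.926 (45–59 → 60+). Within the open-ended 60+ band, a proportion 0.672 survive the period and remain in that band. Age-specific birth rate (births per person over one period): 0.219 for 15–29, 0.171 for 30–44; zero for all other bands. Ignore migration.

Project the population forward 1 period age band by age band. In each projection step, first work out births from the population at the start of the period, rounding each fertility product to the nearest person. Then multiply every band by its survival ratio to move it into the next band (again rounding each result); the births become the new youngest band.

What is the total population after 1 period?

6912

[period 1]
Births: 390 × 0.219 = 85 ; 1860 × 0.171 = 318 — total 403
15–29: 1870 × 0.944 = 1765
30–44: 390 × 0.965 = 376
45–59: 1860 × 0.931 = 1732
60+: 1620 × 0.926 + 1690 × 0.672 = 1500 + 1136 = 2636
→ [403, 1765, 376, 1732, 2636]
Total after period 1: 403 + 1765 + 376 + 1732 + 2636 = 6912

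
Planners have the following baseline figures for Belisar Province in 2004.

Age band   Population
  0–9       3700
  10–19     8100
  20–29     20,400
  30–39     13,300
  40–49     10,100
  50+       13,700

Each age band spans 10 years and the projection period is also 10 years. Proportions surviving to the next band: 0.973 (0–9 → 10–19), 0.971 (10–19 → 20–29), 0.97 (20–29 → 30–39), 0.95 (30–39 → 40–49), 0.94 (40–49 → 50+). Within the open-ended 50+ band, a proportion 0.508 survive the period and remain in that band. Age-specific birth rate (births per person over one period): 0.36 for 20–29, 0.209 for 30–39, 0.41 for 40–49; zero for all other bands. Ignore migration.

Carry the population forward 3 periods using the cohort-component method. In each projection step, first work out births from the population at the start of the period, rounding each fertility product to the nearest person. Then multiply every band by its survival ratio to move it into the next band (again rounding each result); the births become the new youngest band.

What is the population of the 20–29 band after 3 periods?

13477

(Bands numbered youngest = 1 to oldest = 6.)
— Period 1 —
Births: 20400 * 0.36 = 7344 ; 13300 * 0.209 = 2780 ; 10100 * 0.41 = 4141 → 14265
Band 2: 3700 * 0.973 = 3600
Band 3: 8100 * 0.971 = 7865
Band 4: 20400 * 0.97 = 19788
Band 5: 13300 * 0.95 = 12635
Band 6: 10100 * 0.94 + 13700 * 0.508 = 9494 + 6960 = 16454
Giving 14265 / 3600 / 7865 / 19788 / 12635 / 16454.
— Period 2 —
Births: 7865 * 0.36 = 2831 ; 19788 * 0.209 = 4136 ; 12635 * 0.41 = 5180 → 12147
Band 2: 14265 * 0.973 = 13880
Band 3: 3600 * 0.971 = 3496
Band 4: 7865 * 0.97 = 7629
Band 5: 19788 * 0.95 = 18799
Band 6: 12635 * 0.94 + 16454 * 0.508 = 11877 + 8359 = 20236
Giving 12147 / 13880 / 3496 / 7629 / 18799 / 20236.
— Period 3 —
Births: 3496 * 0.36 = 1259 ; 7629 * 0.209 = 1594 ; 18799 * 0.41 = 7708 → 10561
Band 2: 12147 * 0.973 = 11819
Band 3: 13880 * 0.971 = 13477
Band 4: 3496 * 0.97 = 3391
Band 5: 7629 * 0.95 = 7248
Band 6: 18799 * 0.94 + 20236 * 0.508 = 17671 + 10280 = 27951
Giving 10561 / 11819 / 13477 / 3391 / 7248 / 27951.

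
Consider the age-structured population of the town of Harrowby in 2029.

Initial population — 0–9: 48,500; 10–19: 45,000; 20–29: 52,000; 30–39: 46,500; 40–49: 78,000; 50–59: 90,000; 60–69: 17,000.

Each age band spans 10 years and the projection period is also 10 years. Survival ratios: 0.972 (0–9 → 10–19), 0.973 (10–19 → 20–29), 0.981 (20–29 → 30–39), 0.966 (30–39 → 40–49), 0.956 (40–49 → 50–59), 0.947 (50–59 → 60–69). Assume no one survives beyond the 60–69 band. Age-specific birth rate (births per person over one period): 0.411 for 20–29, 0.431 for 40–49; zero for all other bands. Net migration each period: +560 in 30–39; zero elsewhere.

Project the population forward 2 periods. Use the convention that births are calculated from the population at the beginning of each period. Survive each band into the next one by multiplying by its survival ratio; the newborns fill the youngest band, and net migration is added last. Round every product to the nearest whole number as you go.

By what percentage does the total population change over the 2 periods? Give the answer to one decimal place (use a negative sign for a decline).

Numbering the bands 1..7 from youngest to oldest:
— Period 1 —
Births: 52000 × 0.411 = 21372  |  78000 × 0.431 = 33618 → total 54990
Band 2: 48500 × 0.972 = 47142
Band 3: 45000 × 0.973 = 43785
Band 4: 52000 × 0.981 = 51012
Band 5: 46500 × 0.966 = 44919
Band 6: 78000 × 0.956 = 74568
Band 7: 90000 × 0.947 = 85230
Net migration: Band 4 + 560 → 51572
→ [54990, 47142, 43785, 51572, 44919, 74568, 85230]
— Period 2 —
Births: 43785 × 0.411 = 17996  |  44919 × 0.431 = 19360 → total 37356
Band 2: 54990 × 0.972 = 53450
Band 3: 47142 × 0.973 = 45869
Band 4: 43785 × 0.981 = 42953
Band 5: 51572 × 0.966 = 49819
Band 6: 44919 × 0.956 = 42943
Band 7: 74568 × 0.947 = 70616
Net migration: Band 4 + 560 → 43513
→ [37356, 53450, 45869, 43513, 49819, 42943, 70616]
Total: 377000 → 343566; change = -33434; percentage change = -8.9%

-8.9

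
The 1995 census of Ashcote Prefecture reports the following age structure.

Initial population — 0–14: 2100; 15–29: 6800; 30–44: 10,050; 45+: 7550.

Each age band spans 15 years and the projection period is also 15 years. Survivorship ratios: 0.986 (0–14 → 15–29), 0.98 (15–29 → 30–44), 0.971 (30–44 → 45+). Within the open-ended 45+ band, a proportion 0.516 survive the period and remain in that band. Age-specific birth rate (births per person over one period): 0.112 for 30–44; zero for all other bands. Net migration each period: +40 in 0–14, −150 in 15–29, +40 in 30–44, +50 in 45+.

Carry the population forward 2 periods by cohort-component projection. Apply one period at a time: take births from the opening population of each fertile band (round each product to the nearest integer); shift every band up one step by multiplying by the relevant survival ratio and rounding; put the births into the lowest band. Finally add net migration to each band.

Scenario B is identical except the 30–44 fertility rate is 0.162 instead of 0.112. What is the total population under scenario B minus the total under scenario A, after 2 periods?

830

— Period 1 —
Births: 10050 * 0.112 = 1126
15–29: 2100 * 0.986 = 2071
30–44: 6800 * 0.98 = 6664
45+: 10050 * 0.971 + 7550 * 0.516 = 9759 + 3896 = 13655
Net migration: 0–14 + 40 → 1166; 15–29 − 150 → 1921; 30–44 + 40 → 6704; 45+ + 50 → 13705
Giving 1166 / 1921 / 6704 / 13705.
— Period 2 —
Births: 6704 * 0.112 = 751
15–29: 1166 * 0.986 = 1150
30–44: 1921 * 0.98 = 1883
45+: 6704 * 0.971 + 13705 * 0.516 = 6510 + 7072 = 13582
Net migration: 0–14 + 40 → 791; 15–29 − 150 → 1000; 30–44 + 40 → 1923; 45+ + 50 → 13632
Giving 791 / 1000 / 1923 / 13632.
Scenario A total after 2 periods: 17346
Scenario B projection —
— Period 1 —
Births: 10050 * 0.162 = 1628
15–29: 2100 * 0.986 = 2071
30–44: 6800 * 0.98 = 6664
45+: 10050 * 0.971 + 7550 * 0.516 = 9759 + 3896 = 13655
Net migration: 0–14 + 40 → 1668; 15–29 − 150 → 1921; 30–44 + 40 → 6704; 45+ + 50 → 13705
Giving 1668 / 1921 / 6704 / 13705.
— Period 2 —
Births: 6704 * 0.162 = 1086
15–29: 1668 * 0.986 = 1645
30–44: 1921 * 0.98 = 1883
45+: 6704 * 0.971 + 13705 * 0.516 = 6510 + 7072 = 13582
Net migration: 0–14 + 40 → 1126; 15–29 − 150 → 1495; 30–44 + 40 → 1923; 45+ + 50 → 13632
Giving 1126 / 1495 / 1923 / 13632.
Scenario B total after 2 periods: 18176
Difference B − A = 18176 − 17346 = 830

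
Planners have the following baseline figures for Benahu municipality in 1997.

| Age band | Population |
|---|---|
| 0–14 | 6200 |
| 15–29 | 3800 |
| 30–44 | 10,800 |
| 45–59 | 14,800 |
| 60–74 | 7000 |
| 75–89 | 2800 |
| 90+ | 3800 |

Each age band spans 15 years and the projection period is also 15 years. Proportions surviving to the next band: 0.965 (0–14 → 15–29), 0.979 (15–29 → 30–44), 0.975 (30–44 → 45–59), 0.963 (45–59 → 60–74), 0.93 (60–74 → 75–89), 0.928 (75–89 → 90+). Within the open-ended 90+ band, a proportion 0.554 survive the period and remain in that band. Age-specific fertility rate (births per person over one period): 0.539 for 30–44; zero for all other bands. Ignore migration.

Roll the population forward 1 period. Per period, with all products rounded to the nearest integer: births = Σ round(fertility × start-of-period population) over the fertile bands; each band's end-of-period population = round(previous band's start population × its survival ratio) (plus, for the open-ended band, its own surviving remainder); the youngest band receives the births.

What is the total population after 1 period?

[period 1]
Births: 10800 × 0.539 = 5821
15–29: 6200 × 0.965 = 5983
30–44: 3800 × 0.979 = 3720
45–59: 10800 × 0.975 = 10530
60–74: 14800 × 0.963 = 14252
75–89: 7000 × 0.93 = 6510
90+: 2800 × 0.928 + 3800 × 0.554 = 2598 + 2105 = 4703
Giving 5821 / 5983 / 3720 / 10530 / 14252 / 6510 / 4703.
Total after period 1: 5821 + 5983 + 3720 + 10530 + 14252 + 6510 + 4703 = 51519

51519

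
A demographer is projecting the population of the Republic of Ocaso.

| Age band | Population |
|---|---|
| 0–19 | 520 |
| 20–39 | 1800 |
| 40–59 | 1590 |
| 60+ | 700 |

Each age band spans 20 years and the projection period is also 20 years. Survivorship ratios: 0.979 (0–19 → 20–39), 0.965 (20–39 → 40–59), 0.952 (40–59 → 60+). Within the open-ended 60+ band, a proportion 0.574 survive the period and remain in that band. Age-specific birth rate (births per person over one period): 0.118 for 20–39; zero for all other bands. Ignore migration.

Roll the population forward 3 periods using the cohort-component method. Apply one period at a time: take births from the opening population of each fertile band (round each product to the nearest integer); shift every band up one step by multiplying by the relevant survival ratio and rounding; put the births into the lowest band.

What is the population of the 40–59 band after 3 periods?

[period 1]
Births: 1800 * 0.118 = 212
20–39: 520 * 0.979 = 509
40–59: 1800 * 0.965 = 1737
60+: 1590 * 0.952 + 700 * 0.574 = 1514 + 402 = 1916
End of period: [212, 509, 1737, 1916]
[period 2]
Births: 509 * 0.118 = 60
20–39: 212 * 0.979 = 208
40–59: 509 * 0.965 = 491
60+: 1737 * 0.952 + 1916 * 0.574 = 1654 + 1100 = 2754
End of period: [60, 208, 491, 2754]
[period 3]
Births: 208 * 0.118 = 25
20–39: 60 * 0.979 = 59
40–59: 208 * 0.965 = 201
60+: 491 * 0.952 + 2754 * 0.574 = 467 + 1581 = 2048
End of period: [25, 59, 201, 2048]

201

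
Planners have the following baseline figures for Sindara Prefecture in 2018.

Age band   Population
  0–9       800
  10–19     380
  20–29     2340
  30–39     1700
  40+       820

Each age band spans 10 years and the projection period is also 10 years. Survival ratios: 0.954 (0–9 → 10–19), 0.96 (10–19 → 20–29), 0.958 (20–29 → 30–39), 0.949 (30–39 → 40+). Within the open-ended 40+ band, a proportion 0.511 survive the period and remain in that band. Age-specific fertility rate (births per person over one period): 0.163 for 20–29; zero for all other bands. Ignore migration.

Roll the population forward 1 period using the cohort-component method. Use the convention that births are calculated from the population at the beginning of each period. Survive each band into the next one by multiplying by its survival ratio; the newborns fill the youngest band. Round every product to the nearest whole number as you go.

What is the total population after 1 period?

After projecting period 1:
Births: 2340 * 0.163 = 381
10–19: 800 * 0.954 = 763
20–29: 380 * 0.96 = 365
30–39: 2340 * 0.958 = 2242
40+: 1700 * 0.949 + 820 * 0.511 = 1613 + 419 = 2032
→ [381, 763, 365, 2242, 2032]
Total after period 1: 381 + 763 + 365 + 2242 + 2032 = 5783

5783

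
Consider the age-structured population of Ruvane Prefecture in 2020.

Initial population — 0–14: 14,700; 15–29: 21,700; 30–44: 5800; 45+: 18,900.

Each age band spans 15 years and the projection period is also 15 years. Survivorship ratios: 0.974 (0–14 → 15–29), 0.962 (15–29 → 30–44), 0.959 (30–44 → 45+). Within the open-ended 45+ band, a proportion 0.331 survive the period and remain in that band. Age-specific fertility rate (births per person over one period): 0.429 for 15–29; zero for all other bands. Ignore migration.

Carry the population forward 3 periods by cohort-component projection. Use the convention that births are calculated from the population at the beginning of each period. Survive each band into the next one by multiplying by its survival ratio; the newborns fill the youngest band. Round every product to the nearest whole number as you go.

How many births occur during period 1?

9309

Numbering the bands 1..4 from youngest to oldest:
After projecting period 1:
Births: 21700 * 0.429 = 9309
Band 2: 14700 * 0.974 = 14318
Band 3: 21700 * 0.962 = 20875
Band 4: 5800 * 0.959 + 18900 * 0.331 = 5562 + 6256 = 11818
→ [9309, 14318, 20875, 11818]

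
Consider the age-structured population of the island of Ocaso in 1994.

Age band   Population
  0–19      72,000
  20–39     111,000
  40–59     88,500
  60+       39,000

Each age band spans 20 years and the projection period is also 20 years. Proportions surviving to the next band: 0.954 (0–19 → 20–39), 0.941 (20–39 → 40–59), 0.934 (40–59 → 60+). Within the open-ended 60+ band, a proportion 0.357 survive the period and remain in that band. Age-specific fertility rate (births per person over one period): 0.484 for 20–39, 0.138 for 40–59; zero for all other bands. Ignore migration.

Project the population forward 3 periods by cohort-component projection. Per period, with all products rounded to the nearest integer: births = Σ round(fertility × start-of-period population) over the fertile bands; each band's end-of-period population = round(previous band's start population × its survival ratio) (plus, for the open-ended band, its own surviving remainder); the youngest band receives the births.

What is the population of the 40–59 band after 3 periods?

— Period 1 —
Births: 111000 * 0.484 = 53724 ; 88500 * 0.138 = 12213 ⇒ total 65937
20–39: 72000 * 0.954 = 68688
40–59: 111000 * 0.941 = 104451
60+: 88500 * 0.934 + 39000 * 0.357 = 82659 + 13923 = 96582
Population now: 0–19=65937, 20–39=68688, 40–59=104451, 60+=96582
— Period 2 —
Births: 68688 * 0.484 = 33245 ; 104451 * 0.138 = 14414 ⇒ total 47659
20–39: 65937 * 0.954 = 62904
40–59: 68688 * 0.941 = 64635
60+: 104451 * 0.934 + 96582 * 0.357 = 97557 + 34480 = 132037
Population now: 0–19=47659, 20–39=62904, 40–59=64635, 60+=132037
— Period 3 —
Births: 62904 * 0.484 = 30446 ; 64635 * 0.138 = 8920 ⇒ total 39366
20–39: 47659 * 0.954 = 45467
40–59: 62904 * 0.941 = 59193
60+: 64635 * 0.934 + 132037 * 0.357 = 60369 + 47137 = 107506
Population now: 0–19=39366, 20–39=45467, 40–59=59193, 60+=107506

59193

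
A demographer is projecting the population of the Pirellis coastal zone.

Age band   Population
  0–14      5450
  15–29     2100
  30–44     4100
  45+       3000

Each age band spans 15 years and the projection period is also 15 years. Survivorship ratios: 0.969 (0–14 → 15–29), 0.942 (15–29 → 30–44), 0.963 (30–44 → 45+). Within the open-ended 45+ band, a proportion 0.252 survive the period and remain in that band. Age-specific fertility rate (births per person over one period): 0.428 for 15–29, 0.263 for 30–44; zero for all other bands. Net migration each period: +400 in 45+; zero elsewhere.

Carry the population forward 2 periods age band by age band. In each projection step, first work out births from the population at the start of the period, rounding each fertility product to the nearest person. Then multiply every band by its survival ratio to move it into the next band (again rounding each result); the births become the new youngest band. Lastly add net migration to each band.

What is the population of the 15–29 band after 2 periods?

1916

Let group 1 be 0–14 through group 4 = 45+.
— Period 1 —
Births: 2100 * 0.428 = 899, 4100 * 0.263 = 1078 ⇒ total 1977
Group 2: 5450 * 0.969 = 5281
Group 3: 2100 * 0.942 = 1978
Group 4: 4100 * 0.963 + 3000 * 0.252 = 3948 + 756 = 4704
Net migration: Group 4 + 400 → 5104
End of period: [1977, 5281, 1978, 5104]
— Period 2 —
Births: 5281 * 0.428 = 2260, 1978 * 0.263 = 520 ⇒ total 2780
Group 2: 1977 * 0.969 = 1916
Group 3: 5281 * 0.942 = 4975
Group 4: 1978 * 0.963 + 5104 * 0.252 = 1905 + 1286 = 3191
Net migration: Group 4 + 400 → 3591
End of period: [2780, 1916, 4975, 3591]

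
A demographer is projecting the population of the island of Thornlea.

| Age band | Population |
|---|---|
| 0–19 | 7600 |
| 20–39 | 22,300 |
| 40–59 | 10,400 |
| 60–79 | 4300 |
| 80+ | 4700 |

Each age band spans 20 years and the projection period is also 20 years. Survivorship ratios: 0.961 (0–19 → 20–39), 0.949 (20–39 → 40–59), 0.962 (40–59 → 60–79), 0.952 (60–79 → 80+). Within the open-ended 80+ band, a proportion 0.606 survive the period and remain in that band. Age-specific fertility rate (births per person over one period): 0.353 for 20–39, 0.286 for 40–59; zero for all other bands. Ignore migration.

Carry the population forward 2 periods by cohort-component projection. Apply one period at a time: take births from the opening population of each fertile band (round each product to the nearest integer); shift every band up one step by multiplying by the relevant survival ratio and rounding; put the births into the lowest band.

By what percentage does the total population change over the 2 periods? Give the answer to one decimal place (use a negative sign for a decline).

21.9

After projecting period 1:
Births: 22300 × 0.353 = 7872, 10400 × 0.286 = 2974 → total 10846
20–39: 7600 × 0.961 = 7304
40–59: 22300 × 0.949 = 21163
60–79: 10400 × 0.962 = 10005
80+: 4300 × 0.952 + 4700 × 0.606 = 4094 + 2848 = 6942
Population now: 0–19=10846, 20–39=7304, 40–59=21163, 60–79=10005, 80+=6942
After projecting period 2:
Births: 7304 × 0.353 = 2578, 21163 × 0.286 = 6053 → total 8631
20–39: 10846 × 0.961 = 10423
40–59: 7304 × 0.949 = 6931
60–79: 21163 × 0.962 = 20359
80+: 10005 × 0.952 + 6942 × 0.606 = 9525 + 4207 = 13732
Population now: 0–19=8631, 20–39=10423, 40–59=6931, 60–79=20359, 80+=13732
Total: 49300 → 60076; change = 10776; percentage change = 21.9%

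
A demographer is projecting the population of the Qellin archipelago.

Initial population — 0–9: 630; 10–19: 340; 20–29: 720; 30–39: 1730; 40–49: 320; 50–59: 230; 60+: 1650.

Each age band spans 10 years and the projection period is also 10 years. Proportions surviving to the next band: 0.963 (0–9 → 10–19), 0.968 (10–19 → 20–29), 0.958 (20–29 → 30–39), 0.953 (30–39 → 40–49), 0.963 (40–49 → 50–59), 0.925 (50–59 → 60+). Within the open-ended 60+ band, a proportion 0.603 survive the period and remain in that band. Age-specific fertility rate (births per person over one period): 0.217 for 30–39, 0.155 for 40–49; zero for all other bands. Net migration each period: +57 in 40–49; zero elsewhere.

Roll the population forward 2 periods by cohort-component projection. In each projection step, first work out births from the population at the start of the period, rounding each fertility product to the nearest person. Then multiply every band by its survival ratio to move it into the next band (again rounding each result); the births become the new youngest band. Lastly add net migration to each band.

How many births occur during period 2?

414

(Bands numbered youngest = 1 to oldest = 7.)
— Period 1 —
Births: 1730 × 0.217 = 375  |  320 × 0.155 = 50 ⇒ total 425
Band 2: 630 × 0.963 = 607
Band 3: 340 × 0.968 = 329
Band 4: 720 × 0.958 = 690
Band 5: 1730 × 0.953 = 1649
Band 6: 320 × 0.963 = 308
Band 7: 230 × 0.925 + 1650 × 0.603 = 213 + 995 = 1208
Net migration: Band 5 + 57 → 1706
End of period: [425, 607, 329, 690, 1706, 308, 1208]
— Period 2 —
Births: 690 × 0.217 = 150  |  1706 × 0.155 = 264 ⇒ total 414
Band 2: 425 × 0.963 = 409
Band 3: 607 × 0.968 = 588
Band 4: 329 × 0.958 = 315
Band 5: 690 × 0.953 = 658
Band 6: 1706 × 0.963 = 1643
Band 7: 308 × 0.925 + 1208 × 0.603 = 285 + 728 = 1013
Net migration: Band 5 + 57 → 715
End of period: [414, 409, 588, 315, 715, 1643, 1013]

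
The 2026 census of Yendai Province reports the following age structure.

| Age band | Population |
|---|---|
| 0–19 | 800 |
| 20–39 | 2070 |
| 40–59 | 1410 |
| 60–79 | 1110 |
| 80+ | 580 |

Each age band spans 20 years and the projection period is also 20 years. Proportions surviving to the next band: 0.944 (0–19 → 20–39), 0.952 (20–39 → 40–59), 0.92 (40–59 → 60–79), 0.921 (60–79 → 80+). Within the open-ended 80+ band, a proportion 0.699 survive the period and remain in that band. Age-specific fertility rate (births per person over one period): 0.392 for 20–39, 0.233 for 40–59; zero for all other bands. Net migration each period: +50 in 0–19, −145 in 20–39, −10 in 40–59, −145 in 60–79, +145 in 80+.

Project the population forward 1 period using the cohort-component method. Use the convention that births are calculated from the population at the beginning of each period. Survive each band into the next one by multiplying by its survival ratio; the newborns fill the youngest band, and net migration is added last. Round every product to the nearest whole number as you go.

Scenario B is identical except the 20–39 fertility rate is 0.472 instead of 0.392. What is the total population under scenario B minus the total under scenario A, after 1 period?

Call the groups 1 to 5, youngest first.
[period 1]
Births: 2070 * 0.392 = 811 ; 1410 * 0.233 = 329 → 1140
Group 2: 800 * 0.944 = 755
Group 3: 2070 * 0.952 = 1971
Group 4: 1410 * 0.92 = 1297
Group 5: 1110 * 0.921 + 580 * 0.699 = 1022 + 405 = 1427
Net migration: Group 1 + 50 → 1190; Group 2 − 145 → 610; Group 3 − 10 → 1961; Group 4 − 145 → 1152; Group 5 + 145 → 1572
Giving 1190 / 610 / 1961 / 1152 / 1572.
Scenario A total after 1 period: 6485
Scenario B projection —
[period 1]
Births: 2070 * 0.472 = 977 ; 1410 * 0.233 = 329 → 1306
Group 2: 800 * 0.944 = 755
Group 3: 2070 * 0.952 = 1971
Group 4: 1410 * 0.92 = 1297
Group 5: 1110 * 0.921 + 580 * 0.699 = 1022 + 405 = 1427
Net migration: Group 1 + 50 → 1356; Group 2 − 145 → 610; Group 3 − 10 → 1961; Group 4 − 145 → 1152; Group 5 + 145 → 1572
Giving 1356 / 610 / 1961 / 1152 / 1572.
Scenario B total after 1 period: 6651
Difference B − A = 6651 − 6485 = 166

166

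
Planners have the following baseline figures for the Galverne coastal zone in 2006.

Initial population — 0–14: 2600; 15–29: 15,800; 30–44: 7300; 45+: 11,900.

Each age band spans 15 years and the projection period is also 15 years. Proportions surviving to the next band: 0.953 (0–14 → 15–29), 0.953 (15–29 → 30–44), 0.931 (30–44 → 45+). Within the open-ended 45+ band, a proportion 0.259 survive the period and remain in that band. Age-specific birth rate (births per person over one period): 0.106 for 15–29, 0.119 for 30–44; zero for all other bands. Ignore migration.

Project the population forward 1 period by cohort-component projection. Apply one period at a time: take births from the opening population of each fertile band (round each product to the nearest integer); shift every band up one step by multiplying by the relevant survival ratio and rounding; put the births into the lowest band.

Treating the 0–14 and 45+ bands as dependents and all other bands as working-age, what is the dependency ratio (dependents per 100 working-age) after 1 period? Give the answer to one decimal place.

[period 1]
Births: 15800 × 0.106 = 1675, 7300 × 0.119 = 869 → total 2544
15–29: 2600 × 0.953 = 2478
30–44: 15800 × 0.953 = 15057
45+: 7300 × 0.931 + 11900 × 0.259 = 6796 + 3082 = 9878
Population now: 0–14=2544, 15–29=2478, 30–44=15057, 45+=9878
Dependents (band 0–14 + band 45+) = 2544 + 9878 = 12422; working-age = 17535; ratio = 12422/17535 × 100 = 70.8

70.8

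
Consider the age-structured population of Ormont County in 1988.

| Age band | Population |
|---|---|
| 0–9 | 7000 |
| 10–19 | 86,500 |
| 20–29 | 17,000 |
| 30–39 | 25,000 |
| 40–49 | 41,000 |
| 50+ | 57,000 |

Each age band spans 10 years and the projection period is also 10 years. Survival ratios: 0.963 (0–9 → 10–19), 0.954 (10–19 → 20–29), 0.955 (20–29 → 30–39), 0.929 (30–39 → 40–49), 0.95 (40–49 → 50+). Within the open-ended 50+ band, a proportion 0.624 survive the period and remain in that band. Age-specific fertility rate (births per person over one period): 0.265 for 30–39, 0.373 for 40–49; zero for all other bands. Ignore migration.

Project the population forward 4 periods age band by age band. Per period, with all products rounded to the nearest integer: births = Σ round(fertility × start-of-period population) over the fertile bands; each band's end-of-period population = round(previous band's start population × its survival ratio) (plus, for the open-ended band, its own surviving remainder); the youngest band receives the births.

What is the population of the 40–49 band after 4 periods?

Period 1:
Births: 25000 × 0.265 = 6625  |  41000 × 0.373 = 15293 → 21918
10–19: 7000 × 0.963 = 6741
20–29: 86500 × 0.954 = 82521
30–39: 17000 × 0.955 = 16235
40–49: 25000 × 0.929 = 23225
50+: 41000 × 0.95 + 57000 × 0.624 = 38950 + 35568 = 74518
Population now: 0–9=21918, 10–19=6741, 20–29=82521, 30–39=16235, 40–49=23225, 50+=74518
Period 2:
Births: 16235 × 0.265 = 4302  |  23225 × 0.373 = 8663 → 12965
10–19: 21918 × 0.963 = 21107
20–29: 6741 × 0.954 = 6431
30–39: 82521 × 0.955 = 78808
40–49: 16235 × 0.929 = 15082
50+: 23225 × 0.95 + 74518 × 0.624 = 22064 + 46499 = 68563
Population now: 0–9=12965, 10–19=21107, 20–29=6431, 30–39=78808, 40–49=15082, 50+=68563
Period 3:
Births: 78808 × 0.265 = 20884  |  15082 × 0.373 = 5626 → 26510
10–19: 12965 × 0.963 = 12485
20–29: 21107 × 0.954 = 20136
30–39: 6431 × 0.955 = 6142
40–49: 78808 × 0.929 = 73213
50+: 15082 × 0.95 + 68563 × 0.624 = 14328 + 42783 = 57111
Population now: 0–9=26510, 10–19=12485, 20–29=20136, 30–39=6142, 40–49=73213, 50+=57111
Period 4:
Births: 6142 × 0.265 = 1628  |  73213 × 0.373 = 27308 → 28936
10–19: 26510 × 0.963 = 25529
20–29: 12485 × 0.954 = 11911
30–39: 20136 × 0.955 = 19230
40–49: 6142 × 0.929 = 5706
50+: 73213 × 0.95 + 57111 × 0.624 = 69552 + 35637 = 105189
Population now: 0–9=28936, 10–19=25529, 20–29=11911, 30–39=19230, 40–49=5706, 50+=105189

5706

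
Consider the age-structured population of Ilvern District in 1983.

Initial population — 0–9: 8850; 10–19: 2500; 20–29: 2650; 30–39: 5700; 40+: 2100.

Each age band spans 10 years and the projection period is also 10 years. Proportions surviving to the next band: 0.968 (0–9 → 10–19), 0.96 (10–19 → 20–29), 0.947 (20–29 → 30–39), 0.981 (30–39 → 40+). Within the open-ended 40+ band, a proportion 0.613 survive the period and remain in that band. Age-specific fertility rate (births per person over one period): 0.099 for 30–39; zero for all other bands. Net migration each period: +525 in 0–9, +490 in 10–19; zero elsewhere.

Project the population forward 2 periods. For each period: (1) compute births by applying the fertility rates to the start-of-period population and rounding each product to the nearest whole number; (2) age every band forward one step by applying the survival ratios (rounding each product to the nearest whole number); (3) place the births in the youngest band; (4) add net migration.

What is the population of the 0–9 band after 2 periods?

[period 1]
Births: 5700 * 0.099 = 564
10–19: 8850 * 0.968 = 8567
20–29: 2500 * 0.96 = 2400
30–39: 2650 * 0.947 = 2510
40+: 5700 * 0.981 + 2100 * 0.613 = 5592 + 1287 = 6879
Net migration: 0–9 + 525 → 1089; 10–19 + 490 → 9057
→ [1089, 9057, 2400, 2510, 6879]
[period 2]
Births: 2510 * 0.099 = 248
10–19: 1089 * 0.968 = 1054
20–29: 9057 * 0.96 = 8695
30–39: 2400 * 0.947 = 2273
40+: 2510 * 0.981 + 6879 * 0.613 = 2462 + 4217 = 6679
Net migration: 0–9 + 525 → 773; 10–19 + 490 → 1544
→ [773, 1544, 8695, 2273, 6679]

773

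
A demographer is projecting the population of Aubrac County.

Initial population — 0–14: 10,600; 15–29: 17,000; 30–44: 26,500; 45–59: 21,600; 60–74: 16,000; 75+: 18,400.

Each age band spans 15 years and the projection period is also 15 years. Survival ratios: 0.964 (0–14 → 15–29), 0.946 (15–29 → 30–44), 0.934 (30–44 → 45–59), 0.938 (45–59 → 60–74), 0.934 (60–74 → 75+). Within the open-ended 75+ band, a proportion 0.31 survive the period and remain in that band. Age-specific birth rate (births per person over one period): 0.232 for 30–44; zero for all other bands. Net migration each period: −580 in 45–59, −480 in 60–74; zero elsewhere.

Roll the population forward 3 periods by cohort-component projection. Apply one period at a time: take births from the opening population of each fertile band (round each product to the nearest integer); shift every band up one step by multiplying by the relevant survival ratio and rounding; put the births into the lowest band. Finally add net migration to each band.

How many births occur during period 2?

3731

(Bands numbered youngest = 1 to oldest = 6.)
Period 1.
Births: 26500 * 0.232 = 6148
Band 2: 10600 * 0.964 = 10218
Band 3: 17000 * 0.946 = 16082
Band 4: 26500 * 0.934 = 24751
Band 5: 21600 * 0.938 = 20261
Band 6: 16000 * 0.934 + 18400 * 0.31 = 14944 + 5704 = 20648
Net migration: Band 4 − 580 → 24171; Band 5 − 480 → 19781
→ [6148, 10218, 16082, 24171, 19781, 20648]
Period 2.
Births: 16082 * 0.232 = 3731
Band 2: 6148 * 0.964 = 5927
Band 3: 10218 * 0.946 = 9666
Band 4: 16082 * 0.934 = 15021
Band 5: 24171 * 0.938 = 22672
Band 6: 19781 * 0.934 + 20648 * 0.31 = 18475 + 6401 = 24876
Net migration: Band 4 − 580 → 14441; Band 5 − 480 → 22192
→ [3731, 5927, 9666, 14441, 22192, 24876]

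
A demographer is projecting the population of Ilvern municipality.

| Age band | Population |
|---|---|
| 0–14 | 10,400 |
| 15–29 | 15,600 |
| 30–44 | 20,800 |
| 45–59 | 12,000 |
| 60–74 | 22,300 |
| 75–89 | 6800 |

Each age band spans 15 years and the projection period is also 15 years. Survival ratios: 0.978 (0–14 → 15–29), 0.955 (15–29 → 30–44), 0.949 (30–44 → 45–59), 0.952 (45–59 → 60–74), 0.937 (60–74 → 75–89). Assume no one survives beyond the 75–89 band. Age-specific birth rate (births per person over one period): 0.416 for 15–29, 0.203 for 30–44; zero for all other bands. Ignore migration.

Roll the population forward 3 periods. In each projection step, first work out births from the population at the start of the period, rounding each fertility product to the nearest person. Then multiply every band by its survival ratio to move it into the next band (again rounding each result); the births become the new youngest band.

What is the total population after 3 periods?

63715

Period 1.
Births: 15600 × 0.416 = 6490 ; 20800 × 0.203 = 4222 → total 10712
15–29: 10400 × 0.978 = 10171
30–44: 15600 × 0.955 = 14898
45–59: 20800 × 0.949 = 19739
60–74: 12000 × 0.952 = 11424
75–89: 22300 × 0.937 = 20895
Giving 10712 / 10171 / 14898 / 19739 / 11424 / 20895.
Period 2.
Births: 10171 × 0.416 = 4231 ; 14898 × 0.203 = 3024 → total 7255
15–29: 10712 × 0.978 = 10476
30–44: 10171 × 0.955 = 9713
45–59: 14898 × 0.949 = 14138
60–74: 19739 × 0.952 = 18792
75–89: 11424 × 0.937 = 10704
Giving 7255 / 10476 / 9713 / 14138 / 18792 / 10704.
Period 3.
Births: 10476 × 0.416 = 4358 ; 9713 × 0.203 = 1972 → total 6330
15–29: 7255 × 0.978 = 7095
30–44: 10476 × 0.955 = 10005
45–59: 9713 × 0.949 = 9218
60–74: 14138 × 0.952 = 13459
75–89: 18792 × 0.937 = 17608
Giving 6330 / 7095 / 10005 / 9218 / 13459 / 17608.
Total after period 3: 6330 + 7095 + 10005 + 9218 + 13459 + 17608 = 63715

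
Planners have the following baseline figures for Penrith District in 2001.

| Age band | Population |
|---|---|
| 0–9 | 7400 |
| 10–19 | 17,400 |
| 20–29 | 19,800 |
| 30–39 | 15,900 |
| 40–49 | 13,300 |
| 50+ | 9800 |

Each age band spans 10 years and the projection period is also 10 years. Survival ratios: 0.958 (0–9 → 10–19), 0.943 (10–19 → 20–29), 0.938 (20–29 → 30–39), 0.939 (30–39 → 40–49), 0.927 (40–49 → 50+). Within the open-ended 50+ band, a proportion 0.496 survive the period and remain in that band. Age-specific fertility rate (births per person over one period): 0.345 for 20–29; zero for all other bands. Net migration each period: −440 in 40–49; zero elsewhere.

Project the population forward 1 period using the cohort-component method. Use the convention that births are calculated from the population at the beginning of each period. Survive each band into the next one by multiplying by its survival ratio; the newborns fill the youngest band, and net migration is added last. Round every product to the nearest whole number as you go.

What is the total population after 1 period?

Period 1.
Births: 19800 × 0.345 = 6831
10–19: 7400 × 0.958 = 7089
20–29: 17400 × 0.943 = 16408
30–39: 19800 × 0.938 = 18572
40–49: 15900 × 0.939 = 14930
50+: 13300 × 0.927 + 9800 × 0.496 = 12329 + 4861 = 17190
Net migration: 40–49 − 440 → 14490
→ [6831, 7089, 16408, 18572, 14490, 17190]
Total after period 1: 6831 + 7089 + 16408 + 18572 + 14490 + 17190 = 80580

80580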